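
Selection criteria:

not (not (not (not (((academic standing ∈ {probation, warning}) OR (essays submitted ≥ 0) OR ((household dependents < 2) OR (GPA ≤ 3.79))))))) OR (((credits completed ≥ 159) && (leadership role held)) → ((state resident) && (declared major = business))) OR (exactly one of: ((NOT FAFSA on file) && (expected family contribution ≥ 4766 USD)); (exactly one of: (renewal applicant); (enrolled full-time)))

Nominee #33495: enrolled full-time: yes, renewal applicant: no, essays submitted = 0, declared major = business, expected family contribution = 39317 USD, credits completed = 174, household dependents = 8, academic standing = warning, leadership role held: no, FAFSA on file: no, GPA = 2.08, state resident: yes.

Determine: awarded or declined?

Awarded

Atomic conditions:
  academic standing ∈ {probation, warning}: warning is in the set → true
  essays submitted ≥ 0: 0 ≥ 0 is true
  household dependents < 2: 8 < 2 is false
  GPA ≤ 3.79: 2.08 ≤ 3.79 is true
  credits completed ≥ 159: 174 ≥ 159 is true
  leadership role held: no → false
  state resident: yes → true
  declared major = business: business == business is true
  NOT FAFSA on file: no → true
  expected family contribution ≥ 4766 USD: 39317 ≥ 4766 is true
  renewal applicant: no → false
  enrolled full-time: yes → true
Combine:
[1.1.1.1.1.3] false OR true = true
[1.1.1.1.1] true OR true OR true = true
[1.1.1.1] NOT true = false
[1.1.1] NOT false = true
[1.1] NOT true = false
[1] NOT false = true
[2.1] true AND false = false
[2.2] true AND true = true
[2] false → true (antecedent false ⇒ implication holds) = true
[3.1] true AND true = true
[3.2] exactly-one(false, true) = true
[3] exactly-one(true, true) = false
[root] true OR true OR false = true
Overall: true → awarded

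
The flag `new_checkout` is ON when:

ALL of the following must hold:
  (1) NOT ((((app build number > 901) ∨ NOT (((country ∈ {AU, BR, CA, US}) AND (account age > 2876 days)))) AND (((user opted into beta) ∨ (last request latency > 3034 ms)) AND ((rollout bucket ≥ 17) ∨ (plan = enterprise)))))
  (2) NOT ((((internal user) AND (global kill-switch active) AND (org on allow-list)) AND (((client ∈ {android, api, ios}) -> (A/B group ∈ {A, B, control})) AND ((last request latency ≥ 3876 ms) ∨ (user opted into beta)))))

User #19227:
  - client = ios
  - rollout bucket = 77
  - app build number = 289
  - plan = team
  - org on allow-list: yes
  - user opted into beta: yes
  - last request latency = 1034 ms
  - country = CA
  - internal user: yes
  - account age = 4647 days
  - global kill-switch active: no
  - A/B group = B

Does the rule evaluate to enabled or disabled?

Atomic conditions:
  app build number > 901: 289 > 901 is false
  country ∈ {AU, BR, CA, US}: CA is in the set → true
  account age > 2876 days: 4647 > 2876 is true
  user opted into beta: yes → true
  last request latency > 3034 ms: 1034 > 3034 is false
  rollout bucket ≥ 17: 77 ≥ 17 is true
  plan = enterprise: team == enterprise is false
  internal user: yes → true
  global kill-switch active: no → false
  org on allow-list: yes → true
  client ∈ {android, api, ios}: ios is in the set → true
  A/B group ∈ {A, B, control}: B is in the set → true
  last request latency ≥ 3876 ms: 1034 ≥ 3876 is false
Combine:
[1.1.1.2.1] true AND true = true
[1.1.1.2] NOT true = false
[1.1.1] false OR false = false
[1.1.2.1] true OR false = true
[1.1.2.2] true OR false = true
[1.1.2] true AND true = true
[1.1] false AND true = false
[1] NOT false = true
[2.1.1] true AND false AND true = false
[2.1.2.1] true → true = true
[2.1.2.2] false OR true = true
[2.1.2] true AND true = true
[2.1] false AND true = false
[2] NOT false = true
[root] true AND true = true
Overall: true → enabled

Enabled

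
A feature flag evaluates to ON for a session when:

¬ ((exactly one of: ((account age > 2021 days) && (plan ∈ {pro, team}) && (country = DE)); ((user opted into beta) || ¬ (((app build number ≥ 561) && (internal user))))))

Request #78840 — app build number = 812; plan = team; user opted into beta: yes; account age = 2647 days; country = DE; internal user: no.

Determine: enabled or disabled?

Enabled

Atomic conditions:
  account age > 2021 days: 2647 > 2021 is true
  plan ∈ {pro, team}: team is in the set → true
  country = DE: DE == DE is true
  user opted into beta: yes → true
  app build number ≥ 561: 812 ≥ 561 is true
  internal user: no → false
Combine:
[1.1] true AND true AND true = true
[1.2.2.1] true AND false = false
[1.2.2] NOT false = true
[1.2] true OR true = true
[1] exactly-one(true, true) = false
[root] NOT false = true
Overall: true → enabled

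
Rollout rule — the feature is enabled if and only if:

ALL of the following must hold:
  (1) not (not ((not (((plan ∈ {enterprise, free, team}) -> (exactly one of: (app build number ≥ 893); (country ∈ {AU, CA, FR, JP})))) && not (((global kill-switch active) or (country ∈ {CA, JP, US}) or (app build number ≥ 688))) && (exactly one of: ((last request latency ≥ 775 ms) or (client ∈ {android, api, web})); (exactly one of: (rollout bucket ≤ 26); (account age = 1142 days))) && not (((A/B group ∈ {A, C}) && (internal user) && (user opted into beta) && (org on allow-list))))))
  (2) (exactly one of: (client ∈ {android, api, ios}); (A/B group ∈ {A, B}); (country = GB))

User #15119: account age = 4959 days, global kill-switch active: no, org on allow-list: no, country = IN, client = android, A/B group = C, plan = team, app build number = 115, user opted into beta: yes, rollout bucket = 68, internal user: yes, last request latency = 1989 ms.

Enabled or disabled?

Atomic conditions:
  plan ∈ {enterprise, free, team}: team is in the set → true
  app build number ≥ 893: 115 ≥ 893 is false
  country ∈ {AU, CA, FR, JP}: IN is not in the set → false
  global kill-switch active: no → false
  country ∈ {CA, JP, US}: IN is not in the set → false
  app build number ≥ 688: 115 ≥ 688 is false
  last request latency ≥ 775 ms: 1989 ≥ 775 is true
  client ∈ {android, api, web}: android is in the set → true
  rollout bucket ≤ 26: 68 ≤ 26 is false
  account age = 1142 days: 4959 == 1142 is false
  A/B group ∈ {A, C}: C is in the set → true
  internal user: yes → true
  user opted into beta: yes → true
  org on allow-list: no → false
  client ∈ {android, api, ios}: android is in the set → true
  A/B group ∈ {A, B}: C is not in the set → false
  country = GB: IN == GB is false
Combine:
[1.1.1.1.1.2] exactly-one(false, false) = false
[1.1.1.1.1] true → false = false
[1.1.1.1] NOT false = true
[1.1.1.2.1] false OR false OR false = false
[1.1.1.2] NOT false = true
[1.1.1.3.1] true OR true = true
[1.1.1.3.2] exactly-one(false, false) = false
[1.1.1.3] exactly-one(true, false) = true
[1.1.1.4.1] true AND true AND true AND false = false
[1.1.1.4] NOT false = true
[1.1.1] true AND true AND true AND true = true
[1.1] NOT true = false
[1] NOT false = true
[2] exactly-one(true, false, false) = true
[root] true AND true = true
Overall: true → enabled

Enabled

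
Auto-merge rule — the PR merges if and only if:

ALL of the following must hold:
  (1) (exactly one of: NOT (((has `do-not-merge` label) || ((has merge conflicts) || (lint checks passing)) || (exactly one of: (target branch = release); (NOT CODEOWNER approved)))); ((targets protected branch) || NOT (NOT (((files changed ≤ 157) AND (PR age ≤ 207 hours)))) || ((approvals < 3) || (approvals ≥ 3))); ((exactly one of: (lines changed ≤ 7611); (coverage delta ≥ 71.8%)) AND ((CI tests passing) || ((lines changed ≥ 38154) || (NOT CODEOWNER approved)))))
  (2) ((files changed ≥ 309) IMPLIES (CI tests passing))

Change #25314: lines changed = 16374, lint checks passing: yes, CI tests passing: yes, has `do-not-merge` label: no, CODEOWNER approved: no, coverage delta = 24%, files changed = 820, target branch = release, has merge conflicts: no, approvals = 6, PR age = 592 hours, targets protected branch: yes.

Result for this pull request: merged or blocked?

Atomic conditions:
  has `do-not-merge` label: no → false
  has merge conflicts: no → false
  lint checks passing: yes → true
  target branch = release: release == release is true
  NOT CODEOWNER approved: no → true
  targets protected branch: yes → true
  files changed ≤ 157: 820 ≤ 157 is false
  PR age ≤ 207 hours: 592 ≤ 207 is false
  approvals < 3: 6 < 3 is false
  approvals ≥ 3: 6 ≥ 3 is true
  lines changed ≤ 7611: 16374 ≤ 7611 is false
  coverage delta ≥ 71.8%: 24 ≥ 71.8 is false
  CI tests passing: yes → true
  lines changed ≥ 38154: 16374 ≥ 38154 is false
  files changed ≥ 309: 820 ≥ 309 is true
Combine:
[1.1.1.2] false OR true = true
[1.1.1.3] exactly-one(true, true) = false
[1.1.1] false OR true OR false = true
[1.1] NOT true = false
[1.2.2.1.1] false AND false = false
[1.2.2.1] NOT false = true
[1.2.2] NOT true = false
[1.2.3] false OR true = true
[1.2] true OR false OR true = true
[1.3.1] exactly-one(false, false) = false
[1.3.2.2] false OR true = true
[1.3.2] true OR true = true
[1.3] false AND true = false
[1] exactly-one(false, true, false) = true
[2] true → true = true
[root] true AND true = true
Overall: true → merged

Merged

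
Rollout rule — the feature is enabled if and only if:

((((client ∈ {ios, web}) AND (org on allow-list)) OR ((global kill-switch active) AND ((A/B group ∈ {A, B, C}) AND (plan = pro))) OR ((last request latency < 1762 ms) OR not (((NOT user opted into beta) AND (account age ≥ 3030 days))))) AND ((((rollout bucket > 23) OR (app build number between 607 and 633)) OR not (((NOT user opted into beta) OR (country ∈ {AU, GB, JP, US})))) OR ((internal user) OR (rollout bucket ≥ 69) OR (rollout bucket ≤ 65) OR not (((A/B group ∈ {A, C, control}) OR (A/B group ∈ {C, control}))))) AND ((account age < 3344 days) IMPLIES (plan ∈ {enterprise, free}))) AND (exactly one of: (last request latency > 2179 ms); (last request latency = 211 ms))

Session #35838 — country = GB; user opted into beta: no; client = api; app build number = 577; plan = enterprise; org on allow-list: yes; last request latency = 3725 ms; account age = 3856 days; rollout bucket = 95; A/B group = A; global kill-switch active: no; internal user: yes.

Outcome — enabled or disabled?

Atomic conditions:
  client ∈ {ios, web}: api is not in the set → false
  org on allow-list: yes → true
  global kill-switch active: no → false
  A/B group ∈ {A, B, C}: A is in the set → true
  plan = pro: enterprise == pro is false
  last request latency < 1762 ms: 3725 < 1762 is false
  NOT user opted into beta: no → true
  account age ≥ 3030 days: 3856 ≥ 3030 is true
  rollout bucket > 23: 95 > 23 is true
  app build number between 607 and 633: 577 in [607, 633] is false
  country ∈ {AU, GB, JP, US}: GB is in the set → true
  internal user: yes → true
  rollout bucket ≥ 69: 95 ≥ 69 is true
  rollout bucket ≤ 65: 95 ≤ 65 is false
  A/B group ∈ {A, C, control}: A is in the set → true
  A/B group ∈ {C, control}: A is not in the set → false
  account age < 3344 days: 3856 < 3344 is false
  plan ∈ {enterprise, free}: enterprise is in the set → true
  last request latency > 2179 ms: 3725 > 2179 is true
  last request latency = 211 ms: 3725 == 211 is false
Combine:
[1.1.1] false AND true = false
[1.1.2.2] true AND false = false
[1.1.2] false AND false = false
[1.1.3.2.1] true AND true = true
[1.1.3.2] NOT true = false
[1.1.3] false OR false = false
[1.1] false OR false OR false = false
[1.2.1.1] true OR false = true
[1.2.1.2.1] true OR true = true
[1.2.1.2] NOT true = false
[1.2.1] true OR false = true
[1.2.2.4.1] true OR false = true
[1.2.2.4] NOT true = false
[1.2.2] true OR true OR false OR false = true
[1.2] true OR true = true
[1.3] false → true (antecedent false ⇒ implication holds) = true
[1] false AND true AND true = false
[2] exactly-one(true, false) = true
[root] false AND true = false
Overall: false → disabled

Disabled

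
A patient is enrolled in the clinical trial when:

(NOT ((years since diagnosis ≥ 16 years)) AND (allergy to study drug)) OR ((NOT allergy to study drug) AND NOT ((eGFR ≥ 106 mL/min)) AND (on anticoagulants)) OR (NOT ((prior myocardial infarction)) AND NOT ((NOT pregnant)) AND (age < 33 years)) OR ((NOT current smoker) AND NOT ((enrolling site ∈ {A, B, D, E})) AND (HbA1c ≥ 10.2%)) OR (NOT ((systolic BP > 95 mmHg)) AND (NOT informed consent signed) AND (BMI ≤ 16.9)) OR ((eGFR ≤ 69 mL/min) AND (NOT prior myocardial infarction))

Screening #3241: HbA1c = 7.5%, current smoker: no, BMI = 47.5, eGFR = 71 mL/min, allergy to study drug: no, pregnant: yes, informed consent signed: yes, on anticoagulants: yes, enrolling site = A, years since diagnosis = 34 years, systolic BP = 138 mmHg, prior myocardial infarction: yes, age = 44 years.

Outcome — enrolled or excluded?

Enrolled

Atomic conditions:
  years since diagnosis ≥ 16 years: 34 ≥ 16 is true
  allergy to study drug: no → false
  NOT allergy to study drug: no → true
  eGFR ≥ 106 mL/min: 71 ≥ 106 is false
  on anticoagulants: yes → true
  prior myocardial infarction: yes → true
  NOT pregnant: yes → false
  age < 33 years: 44 < 33 is false
  NOT current smoker: no → true
  enrolling site ∈ {A, B, D, E}: A is in the set → true
  HbA1c ≥ 10.2%: 7.5 ≥ 10.2 is false
  systolic BP > 95 mmHg: 138 > 95 is true
  NOT informed consent signed: yes → false
  BMI ≤ 16.9: 47.5 ≤ 16.9 is false
  eGFR ≤ 69 mL/min: 71 ≤ 69 is false
  NOT prior myocardial infarction: yes → false
Combine:
[1.1] NOT true = false
[1] false AND false = false
[2.2] NOT false = true
[2] true AND true AND true = true
[3.1] NOT true = false
[3.2] NOT false = true
[3] false AND true AND false = false
[4.2] NOT true = false
[4] true AND false AND false = false
[5.1] NOT true = false
[5] false AND false AND false = false
[6] false AND false = false
[root] false OR true OR false OR false OR false OR false = true
Overall: true → enrolled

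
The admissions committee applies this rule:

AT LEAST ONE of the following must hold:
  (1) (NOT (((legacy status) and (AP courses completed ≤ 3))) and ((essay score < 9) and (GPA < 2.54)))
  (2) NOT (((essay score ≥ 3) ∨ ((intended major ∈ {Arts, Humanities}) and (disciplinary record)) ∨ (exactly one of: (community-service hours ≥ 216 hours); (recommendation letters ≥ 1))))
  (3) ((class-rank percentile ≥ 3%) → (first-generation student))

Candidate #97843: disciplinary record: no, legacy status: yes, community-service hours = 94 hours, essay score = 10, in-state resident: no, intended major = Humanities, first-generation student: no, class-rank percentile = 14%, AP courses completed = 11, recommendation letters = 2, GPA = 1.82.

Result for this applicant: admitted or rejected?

Atomic conditions:
  legacy status: yes → true
  AP courses completed ≤ 3: 11 ≤ 3 is false
  essay score < 9: 10 < 9 is false
  GPA < 2.54: 1.82 < 2.54 is true
  essay score ≥ 3: 10 ≥ 3 is true
  intended major ∈ {Arts, Humanities}: Humanities is in the set → true
  disciplinary record: no → false
  community-service hours ≥ 216 hours: 94 ≥ 216 is false
  recommendation letters ≥ 1: 2 ≥ 1 is true
  class-rank percentile ≥ 3%: 14 ≥ 3 is true
  first-generation student: no → false
Combine:
[1.1.1] true AND false = false
[1.1] NOT false = true
[1.2] false AND true = false
[1] true AND false = false
[2.1.2] true AND false = false
[2.1.3] exactly-one(false, true) = true
[2.1] true OR false OR true = true
[2] NOT true = false
[3] true → false = false
[root] false OR false OR false = false
Overall: false → rejected

Rejected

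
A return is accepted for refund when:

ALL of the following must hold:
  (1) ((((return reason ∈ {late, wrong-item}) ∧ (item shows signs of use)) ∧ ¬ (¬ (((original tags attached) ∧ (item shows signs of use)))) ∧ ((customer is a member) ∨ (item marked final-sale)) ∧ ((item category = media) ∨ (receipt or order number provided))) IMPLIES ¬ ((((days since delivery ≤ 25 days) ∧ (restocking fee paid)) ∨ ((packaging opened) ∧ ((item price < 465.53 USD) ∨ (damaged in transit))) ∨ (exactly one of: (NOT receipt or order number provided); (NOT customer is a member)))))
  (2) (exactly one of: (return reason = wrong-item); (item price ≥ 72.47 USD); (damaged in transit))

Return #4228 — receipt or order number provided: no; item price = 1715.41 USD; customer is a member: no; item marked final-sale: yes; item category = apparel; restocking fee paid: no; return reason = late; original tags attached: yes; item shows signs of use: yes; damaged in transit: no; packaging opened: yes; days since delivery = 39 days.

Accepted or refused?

Atomic conditions:
  return reason ∈ {late, wrong-item}: late is in the set → true
  item shows signs of use: yes → true
  original tags attached: yes → true
  customer is a member: no → false
  item marked final-sale: yes → true
  item category = media: apparel == media is false
  receipt or order number provided: no → false
  days since delivery ≤ 25 days: 39 ≤ 25 is false
  restocking fee paid: no → false
  packaging opened: yes → true
  item price < 465.53 USD: 1715.41 < 465.53 is false
  damaged in transit: no → false
  NOT receipt or order number provided: no → true
  NOT customer is a member: no → true
  return reason = wrong-item: late == wrong-item is false
  item price ≥ 72.47 USD: 1715.41 ≥ 72.47 is true
Combine:
[1.1.1] true AND true = true
[1.1.2.1.1] true AND true = true
[1.1.2.1] NOT true = false
[1.1.2] NOT false = true
[1.1.3] false OR true = true
[1.1.4] false OR false = false
[1.1] true AND true AND true AND false = false
[1.2.1.1] false AND false = false
[1.2.1.2.2] false OR false = false
[1.2.1.2] true AND false = false
[1.2.1.3] exactly-one(true, true) = false
[1.2.1] false OR false OR false = false
[1.2] NOT false = true
[1] false → true (antecedent false ⇒ implication holds) = true
[2] exactly-one(false, true, false) = true
[root] true AND true = true
Overall: true → accepted

Accepted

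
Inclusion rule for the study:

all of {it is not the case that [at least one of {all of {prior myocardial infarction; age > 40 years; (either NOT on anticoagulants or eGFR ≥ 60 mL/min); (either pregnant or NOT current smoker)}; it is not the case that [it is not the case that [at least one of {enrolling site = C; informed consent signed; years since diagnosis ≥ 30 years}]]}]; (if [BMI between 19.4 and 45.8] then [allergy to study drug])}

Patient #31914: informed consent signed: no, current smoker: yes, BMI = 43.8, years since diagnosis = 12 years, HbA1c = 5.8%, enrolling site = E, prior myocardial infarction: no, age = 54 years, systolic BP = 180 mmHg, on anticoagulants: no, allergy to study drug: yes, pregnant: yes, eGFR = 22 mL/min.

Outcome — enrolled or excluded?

Enrolled

Atomic conditions:
  prior myocardial infarction: no → false
  age > 40 years: 54 > 40 is true
  NOT on anticoagulants: no → true
  eGFR ≥ 60 mL/min: 22 ≥ 60 is false
  pregnant: yes → true
  NOT current smoker: yes → false
  enrolling site = C: E == C is false
  informed consent signed: no → false
  years since diagnosis ≥ 30 years: 12 ≥ 30 is false
  BMI between 19.4 and 45.8: 43.8 in [19.4, 45.8] is true
  allergy to study drug: yes → true
Combine:
[1.1.1.3] true OR false = true
[1.1.1.4] true OR false = true
[1.1.1] false AND true AND true AND true = false
[1.1.2.1.1] false OR false OR false = false
[1.1.2.1] NOT false = true
[1.1.2] NOT true = false
[1.1] false OR false = false
[1] NOT false = true
[2] true → true = true
[root] true AND true = true
Overall: true → enrolled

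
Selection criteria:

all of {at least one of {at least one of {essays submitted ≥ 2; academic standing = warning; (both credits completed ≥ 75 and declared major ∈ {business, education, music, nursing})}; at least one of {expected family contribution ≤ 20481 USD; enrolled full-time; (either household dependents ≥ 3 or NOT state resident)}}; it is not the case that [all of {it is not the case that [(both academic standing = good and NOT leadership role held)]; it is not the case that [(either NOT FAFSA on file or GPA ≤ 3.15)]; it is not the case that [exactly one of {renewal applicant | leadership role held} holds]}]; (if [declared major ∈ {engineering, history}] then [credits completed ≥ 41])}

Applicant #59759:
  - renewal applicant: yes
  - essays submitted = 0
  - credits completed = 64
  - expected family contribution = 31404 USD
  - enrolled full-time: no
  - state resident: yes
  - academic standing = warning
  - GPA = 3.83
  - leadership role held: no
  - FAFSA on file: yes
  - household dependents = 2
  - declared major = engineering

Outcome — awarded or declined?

Atomic conditions:
  essays submitted ≥ 2: 0 ≥ 2 is false
  academic standing = warning: warning == warning is true
  credits completed ≥ 75: 64 ≥ 75 is false
  declared major ∈ {business, education, music, nursing}: engineering is not in the set → false
  expected family contribution ≤ 20481 USD: 31404 ≤ 20481 is false
  enrolled full-time: no → false
  household dependents ≥ 3: 2 ≥ 3 is false
  NOT state resident: yes → false
  academic standing = good: warning == good is false
  NOT leadership role held: no → true
  NOT FAFSA on file: yes → false
  GPA ≤ 3.15: 3.83 ≤ 3.15 is false
  renewal applicant: yes → true
  leadership role held: no → false
  declared major ∈ {engineering, history}: engineering is in the set → true
  credits completed ≥ 41: 64 ≥ 41 is true
Combine:
[1.1.3] false AND false = false
[1.1] false OR true OR false = true
[1.2.3] false OR false = false
[1.2] false OR false OR false = false
[1] true OR false = true
[2.1.1.1] false AND true = false
[2.1.1] NOT false = true
[2.1.2.1] false OR false = false
[2.1.2] NOT false = true
[2.1.3.1] exactly-one(true, false) = true
[2.1.3] NOT true = false
[2.1] true AND true AND false = false
[2] NOT false = true
[3] true → true = true
[root] true AND true AND true = true
Overall: true → awarded

Awarded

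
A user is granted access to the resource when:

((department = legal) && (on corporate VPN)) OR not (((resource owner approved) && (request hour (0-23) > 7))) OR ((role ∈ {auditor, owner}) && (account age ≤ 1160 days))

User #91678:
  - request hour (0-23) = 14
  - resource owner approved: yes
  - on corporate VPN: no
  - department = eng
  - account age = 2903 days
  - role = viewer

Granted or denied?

Denied

Atomic conditions:
  department = legal: eng == legal is false
  on corporate VPN: no → false
  resource owner approved: yes → true
  request hour (0-23) > 7: 14 > 7 is true
  role ∈ {auditor, owner}: viewer is not in the set → false
  account age ≤ 1160 days: 2903 ≤ 1160 is false
Combine:
[1] false AND false = false
[2.1] true AND true = true
[2] NOT true = false
[3] false AND false = false
[root] false OR false OR false = false
Overall: false → denied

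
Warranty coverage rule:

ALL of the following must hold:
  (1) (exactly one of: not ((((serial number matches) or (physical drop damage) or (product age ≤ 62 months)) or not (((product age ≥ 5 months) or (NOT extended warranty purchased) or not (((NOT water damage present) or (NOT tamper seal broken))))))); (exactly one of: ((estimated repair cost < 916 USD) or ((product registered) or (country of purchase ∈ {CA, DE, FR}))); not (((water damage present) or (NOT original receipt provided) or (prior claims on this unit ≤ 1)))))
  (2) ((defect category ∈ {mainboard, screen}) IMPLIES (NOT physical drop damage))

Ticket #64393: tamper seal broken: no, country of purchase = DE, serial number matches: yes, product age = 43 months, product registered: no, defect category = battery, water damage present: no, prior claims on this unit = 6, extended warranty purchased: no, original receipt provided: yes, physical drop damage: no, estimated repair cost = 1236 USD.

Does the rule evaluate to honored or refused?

Atomic conditions:
  serial number matches: yes → true
  physical drop damage: no → false
  product age ≤ 62 months: 43 ≤ 62 is true
  product age ≥ 5 months: 43 ≥ 5 is true
  NOT extended warranty purchased: no → true
  NOT water damage present: no → true
  NOT tamper seal broken: no → true
  estimated repair cost < 916 USD: 1236 < 916 is false
  product registered: no → false
  country of purchase ∈ {CA, DE, FR}: DE is in the set → true
  water damage present: no → false
  NOT original receipt provided: yes → false
  prior claims on this unit ≤ 1: 6 ≤ 1 is false
  defect category ∈ {mainboard, screen}: battery is not in the set → false
  NOT physical drop damage: no → true
Combine:
[1.1.1.1] true OR false OR true = true
[1.1.1.2.1.3.1] true OR true = true
[1.1.1.2.1.3] NOT true = false
[1.1.1.2.1] true OR true OR false = true
[1.1.1.2] NOT true = false
[1.1.1] true OR false = true
[1.1] NOT true = false
[1.2.1.2] false OR true = true
[1.2.1] false OR true = true
[1.2.2.1] false OR false OR false = false
[1.2.2] NOT false = true
[1.2] exactly-one(true, true) = false
[1] exactly-one(false, false) = false
[2] false → true (antecedent false ⇒ implication holds) = true
[root] false AND true = false
Overall: false → refused

Refused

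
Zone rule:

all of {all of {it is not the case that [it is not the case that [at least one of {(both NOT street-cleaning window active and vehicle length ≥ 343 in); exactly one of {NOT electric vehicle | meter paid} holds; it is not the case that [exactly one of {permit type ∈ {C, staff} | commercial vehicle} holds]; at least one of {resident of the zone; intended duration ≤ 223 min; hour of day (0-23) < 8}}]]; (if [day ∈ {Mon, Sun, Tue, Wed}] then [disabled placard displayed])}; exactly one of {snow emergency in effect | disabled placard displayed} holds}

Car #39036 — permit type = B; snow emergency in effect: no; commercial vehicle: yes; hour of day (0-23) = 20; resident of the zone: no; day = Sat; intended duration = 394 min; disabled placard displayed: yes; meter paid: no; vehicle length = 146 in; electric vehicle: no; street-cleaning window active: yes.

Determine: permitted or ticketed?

Atomic conditions:
  NOT street-cleaning window active: yes → false
  vehicle length ≥ 343 in: 146 ≥ 343 is false
  NOT electric vehicle: no → true
  meter paid: no → false
  permit type ∈ {C, staff}: B is not in the set → false
  commercial vehicle: yes → true
  resident of the zone: no → false
  intended duration ≤ 223 min: 394 ≤ 223 is false
  hour of day (0-23) < 8: 20 < 8 is false
  day ∈ {Mon, Sun, Tue, Wed}: Sat is not in the set → false
  disabled placard displayed: yes → true
  snow emergency in effect: no → false
Combine:
[1.1.1.1.1] false AND false = false
[1.1.1.1.2] exactly-one(true, false) = true
[1.1.1.1.3.1] exactly-one(false, true) = true
[1.1.1.1.3] NOT true = false
[1.1.1.1.4] false OR false OR false = false
[1.1.1.1] false OR true OR false OR false = true
[1.1.1] NOT true = false
[1.1] NOT false = true
[1.2] false → true (antecedent false ⇒ implication holds) = true
[1] true AND true = true
[2] exactly-one(false, true) = true
[root] true AND true = true
Overall: true → permitted

Permitted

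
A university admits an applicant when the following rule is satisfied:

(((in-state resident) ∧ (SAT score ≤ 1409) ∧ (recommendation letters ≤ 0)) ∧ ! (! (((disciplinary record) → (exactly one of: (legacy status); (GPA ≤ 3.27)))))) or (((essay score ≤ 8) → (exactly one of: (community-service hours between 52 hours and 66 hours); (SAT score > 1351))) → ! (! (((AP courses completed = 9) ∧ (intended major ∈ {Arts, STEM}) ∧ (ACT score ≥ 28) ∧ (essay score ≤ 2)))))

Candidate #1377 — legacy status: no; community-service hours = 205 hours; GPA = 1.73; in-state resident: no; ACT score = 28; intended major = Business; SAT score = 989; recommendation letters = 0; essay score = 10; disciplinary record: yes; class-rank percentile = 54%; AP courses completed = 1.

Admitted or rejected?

Rejected

Atomic conditions:
  in-state resident: no → false
  SAT score ≤ 1409: 989 ≤ 1409 is true
  recommendation letters ≤ 0: 0 ≤ 0 is true
  disciplinary record: yes → true
  legacy status: no → false
  GPA ≤ 3.27: 1.73 ≤ 3.27 is true
  essay score ≤ 8: 10 ≤ 8 is false
  community-service hours between 52 hours and 66 hours: 205 in [52, 66] is false
  SAT score > 1351: 989 > 1351 is false
  AP courses completed = 9: 1 == 9 is false
  intended major ∈ {Arts, STEM}: Business is not in the set → false
  ACT score ≥ 28: 28 ≥ 28 is true
  essay score ≤ 2: 10 ≤ 2 is false
Combine:
[1.1] false AND true AND true = false
[1.2.1.1.2] exactly-one(false, true) = true
[1.2.1.1] true → true = true
[1.2.1] NOT true = false
[1.2] NOT false = true
[1] false AND true = false
[2.1.2] exactly-one(false, false) = false
[2.1] false → false (antecedent false ⇒ implication holds) = true
[2.2.1.1] false AND false AND true AND false = false
[2.2.1] NOT false = true
[2.2] NOT true = false
[2] true → false = false
[root] false OR false = false
Overall: false → rejected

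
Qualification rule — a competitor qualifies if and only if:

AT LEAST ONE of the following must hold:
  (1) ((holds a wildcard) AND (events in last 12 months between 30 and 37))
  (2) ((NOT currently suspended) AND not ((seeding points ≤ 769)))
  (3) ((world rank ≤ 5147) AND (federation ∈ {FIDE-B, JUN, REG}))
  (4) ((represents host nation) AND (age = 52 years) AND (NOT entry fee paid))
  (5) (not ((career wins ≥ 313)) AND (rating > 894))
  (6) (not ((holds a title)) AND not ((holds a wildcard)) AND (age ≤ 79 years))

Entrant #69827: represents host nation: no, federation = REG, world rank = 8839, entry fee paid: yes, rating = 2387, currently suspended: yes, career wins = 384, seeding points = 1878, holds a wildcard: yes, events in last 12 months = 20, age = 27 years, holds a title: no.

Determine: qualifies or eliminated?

Eliminated

Atomic conditions:
  holds a wildcard: yes → true
  events in last 12 months between 30 and 37: 20 in [30, 37] is false
  NOT currently suspended: yes → false
  seeding points ≤ 769: 1878 ≤ 769 is false
  world rank ≤ 5147: 8839 ≤ 5147 is false
  federation ∈ {FIDE-B, JUN, REG}: REG is in the set → true
  represents host nation: no → false
  age = 52 years: 27 == 52 is false
  NOT entry fee paid: yes → false
  career wins ≥ 313: 384 ≥ 313 is true
  rating > 894: 2387 > 894 is true
  holds a title: no → false
  age ≤ 79 years: 27 ≤ 79 is true
Combine:
[1] true AND false = false
[2.2] NOT false = true
[2] false AND true = false
[3] false AND true = false
[4] false AND false AND false = false
[5.1] NOT true = false
[5] false AND true = false
[6.1] NOT false = true
[6.2] NOT true = false
[6] true AND false AND true = false
[root] false OR false OR false OR false OR false OR false = false
Overall: false → eliminated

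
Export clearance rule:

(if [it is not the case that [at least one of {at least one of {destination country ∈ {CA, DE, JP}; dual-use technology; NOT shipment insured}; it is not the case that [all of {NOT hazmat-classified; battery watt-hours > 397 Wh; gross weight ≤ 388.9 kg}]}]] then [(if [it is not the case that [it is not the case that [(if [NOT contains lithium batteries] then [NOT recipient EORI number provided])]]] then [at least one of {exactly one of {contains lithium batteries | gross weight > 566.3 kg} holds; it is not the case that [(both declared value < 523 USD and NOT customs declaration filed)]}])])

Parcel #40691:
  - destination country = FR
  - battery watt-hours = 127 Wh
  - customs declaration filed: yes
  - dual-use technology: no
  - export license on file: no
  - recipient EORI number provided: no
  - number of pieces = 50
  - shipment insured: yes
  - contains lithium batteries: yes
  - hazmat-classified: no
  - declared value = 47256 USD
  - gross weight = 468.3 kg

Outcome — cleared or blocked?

Atomic conditions:
  destination country ∈ {CA, DE, JP}: FR is not in the set → false
  dual-use technology: no → false
  NOT shipment insured: yes → false
  NOT hazmat-classified: no → true
  battery watt-hours > 397 Wh: 127 > 397 is false
  gross weight ≤ 388.9 kg: 468.3 ≤ 388.9 is false
  NOT contains lithium batteries: yes → false
  NOT recipient EORI number provided: no → true
  contains lithium batteries: yes → true
  gross weight > 566.3 kg: 468.3 > 566.3 is false
  declared value < 523 USD: 47256 < 523 is false
  NOT customs declaration filed: yes → false
Combine:
[1.1.1] false OR false OR false = false
[1.1.2.1] true AND false AND false = false
[1.1.2] NOT false = true
[1.1] false OR true = true
[1] NOT true = false
[2.1.1.1] false → true (antecedent false ⇒ implication holds) = true
[2.1.1] NOT true = false
[2.1] NOT false = true
[2.2.1] exactly-one(true, false) = true
[2.2.2.1] false AND false = false
[2.2.2] NOT false = true
[2.2] true OR true = true
[2] true → true = true
[root] false → true (antecedent false ⇒ implication holds) = true
Overall: true → cleared

Cleared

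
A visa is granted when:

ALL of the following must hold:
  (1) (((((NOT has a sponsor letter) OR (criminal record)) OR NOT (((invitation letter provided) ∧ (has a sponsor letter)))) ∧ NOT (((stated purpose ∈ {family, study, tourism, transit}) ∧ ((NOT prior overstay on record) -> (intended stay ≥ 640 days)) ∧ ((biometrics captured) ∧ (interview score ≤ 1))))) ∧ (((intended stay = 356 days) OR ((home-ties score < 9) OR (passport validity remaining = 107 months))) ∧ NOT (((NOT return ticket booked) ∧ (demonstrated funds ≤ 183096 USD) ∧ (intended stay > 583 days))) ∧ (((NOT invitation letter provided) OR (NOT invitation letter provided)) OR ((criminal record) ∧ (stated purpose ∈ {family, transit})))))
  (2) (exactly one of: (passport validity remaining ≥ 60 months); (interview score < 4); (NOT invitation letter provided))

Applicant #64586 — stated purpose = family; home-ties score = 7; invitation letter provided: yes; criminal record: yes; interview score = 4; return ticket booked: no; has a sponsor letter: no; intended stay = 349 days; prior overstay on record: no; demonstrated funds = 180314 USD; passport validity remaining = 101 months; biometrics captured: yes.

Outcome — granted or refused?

Atomic conditions:
  NOT has a sponsor letter: no → true
  criminal record: yes → true
  invitation letter provided: yes → true
  has a sponsor letter: no → false
  stated purpose ∈ {family, study, tourism, transit}: family is in the set → true
  NOT prior overstay on record: no → true
  intended stay ≥ 640 days: 349 ≥ 640 is false
  biometrics captured: yes → true
  interview score ≤ 1: 4 ≤ 1 is false
  intended stay = 356 days: 349 == 356 is false
  home-ties score < 9: 7 < 9 is true
  passport validity remaining = 107 months: 101 == 107 is false
  NOT return ticket booked: no → true
  demonstrated funds ≤ 183096 USD: 180314 ≤ 183096 is true
  intended stay > 583 days: 349 > 583 is false
  NOT invitation letter provided: yes → false
  stated purpose ∈ {family, transit}: family is in the set → true
  passport validity remaining ≥ 60 months: 101 ≥ 60 is true
  interview score < 4: 4 < 4 is false
Combine:
[1.1.1.1] true OR true = true
[1.1.1.2.1] true AND false = false
[1.1.1.2] NOT false = true
[1.1.1] true OR true = true
[1.1.2.1.2] true → false = false
[1.1.2.1.3] true AND false = false
[1.1.2.1] true AND false AND false = false
[1.1.2] NOT false = true
[1.1] true AND true = true
[1.2.1.2] true OR false = true
[1.2.1] false OR true = true
[1.2.2.1] true AND true AND false = false
[1.2.2] NOT false = true
[1.2.3.1] false OR false = false
[1.2.3.2] true AND true = true
[1.2.3] false OR true = true
[1.2] true AND true AND true = true
[1] true AND true = true
[2] exactly-one(true, false, false) = true
[root] true AND true = true
Overall: true → granted

Granted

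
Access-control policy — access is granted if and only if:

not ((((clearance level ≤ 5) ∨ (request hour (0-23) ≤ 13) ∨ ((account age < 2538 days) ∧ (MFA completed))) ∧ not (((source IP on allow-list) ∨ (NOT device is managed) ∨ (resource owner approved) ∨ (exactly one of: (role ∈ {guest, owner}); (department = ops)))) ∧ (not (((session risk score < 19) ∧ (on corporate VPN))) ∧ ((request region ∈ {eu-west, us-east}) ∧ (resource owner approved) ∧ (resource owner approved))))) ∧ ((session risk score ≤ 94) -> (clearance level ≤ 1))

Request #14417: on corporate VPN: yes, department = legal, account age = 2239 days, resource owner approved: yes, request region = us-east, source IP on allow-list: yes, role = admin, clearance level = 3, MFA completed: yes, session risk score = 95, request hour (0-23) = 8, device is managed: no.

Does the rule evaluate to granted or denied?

Atomic conditions:
  clearance level ≤ 5: 3 ≤ 5 is true
  request hour (0-23) ≤ 13: 8 ≤ 13 is true
  account age < 2538 days: 2239 < 2538 is true
  MFA completed: yes → true
  source IP on allow-list: yes → true
  NOT device is managed: no → true
  resource owner approved: yes → true
  role ∈ {guest, owner}: admin is not in the set → false
  department = ops: legal == ops is false
  session risk score < 19: 95 < 19 is false
  on corporate VPN: yes → true
  request region ∈ {eu-west, us-east}: us-east is in the set → true
  session risk score ≤ 94: 95 ≤ 94 is false
  clearance level ≤ 1: 3 ≤ 1 is false
Combine:
[1.1.1.3] true AND true = true
[1.1.1] true OR true OR true = true
[1.1.2.1.4] exactly-one(false, false) = false
[1.1.2.1] true OR true OR true OR false = true
[1.1.2] NOT true = false
[1.1.3.1.1] false AND true = false
[1.1.3.1] NOT false = true
[1.1.3.2] true AND true AND true = true
[1.1.3] true AND true = true
[1.1] true AND false AND true = false
[1] NOT false = true
[2] false → false (antecedent false ⇒ implication holds) = true
[root] true AND true = true
Overall: true → granted

Granted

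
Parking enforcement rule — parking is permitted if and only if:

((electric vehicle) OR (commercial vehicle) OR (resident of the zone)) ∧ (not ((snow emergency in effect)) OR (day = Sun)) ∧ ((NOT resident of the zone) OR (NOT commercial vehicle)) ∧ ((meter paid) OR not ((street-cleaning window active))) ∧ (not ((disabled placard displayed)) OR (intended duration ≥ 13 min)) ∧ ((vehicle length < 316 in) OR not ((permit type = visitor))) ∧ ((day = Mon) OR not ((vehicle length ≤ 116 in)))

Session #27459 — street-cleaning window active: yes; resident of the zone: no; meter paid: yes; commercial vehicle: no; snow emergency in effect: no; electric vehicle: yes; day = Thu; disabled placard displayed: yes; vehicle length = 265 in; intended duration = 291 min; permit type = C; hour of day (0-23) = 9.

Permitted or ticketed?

Atomic conditions:
  electric vehicle: yes → true
  commercial vehicle: no → false
  resident of the zone: no → false
  snow emergency in effect: no → false
  day = Sun: Thu == Sun is false
  NOT resident of the zone: no → true
  NOT commercial vehicle: no → true
  meter paid: yes → true
  street-cleaning window active: yes → true
  disabled placard displayed: yes → true
  intended duration ≥ 13 min: 291 ≥ 13 is true
  vehicle length < 316 in: 265 < 316 is true
  permit type = visitor: C == visitor is false
  day = Mon: Thu == Mon is false
  vehicle length ≤ 116 in: 265 ≤ 116 is false
Combine:
[1] true OR false OR false = true
[2.1] NOT false = true
[2] true OR false = true
[3] true OR true = true
[4.2] NOT true = false
[4] true OR false = true
[5.1] NOT true = false
[5] false OR true = true
[6.2] NOT false = true
[6] true OR true = true
[7.2] NOT false = true
[7] false OR true = true
[root] true AND true AND true AND true AND true AND true AND true = true
Overall: true → permitted

Permitted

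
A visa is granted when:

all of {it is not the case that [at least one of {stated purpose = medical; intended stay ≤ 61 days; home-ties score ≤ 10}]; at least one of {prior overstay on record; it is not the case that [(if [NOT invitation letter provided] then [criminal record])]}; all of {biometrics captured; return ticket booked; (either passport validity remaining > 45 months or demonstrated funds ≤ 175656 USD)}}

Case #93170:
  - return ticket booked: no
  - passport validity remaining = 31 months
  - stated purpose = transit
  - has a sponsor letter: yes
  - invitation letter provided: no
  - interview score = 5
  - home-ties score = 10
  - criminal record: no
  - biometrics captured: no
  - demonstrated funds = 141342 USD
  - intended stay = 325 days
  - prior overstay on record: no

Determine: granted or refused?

Atomic conditions:
  stated purpose = medical: transit == medical is false
  intended stay ≤ 61 days: 325 ≤ 61 is false
  home-ties score ≤ 10: 10 ≤ 10 is true
  prior overstay on record: no → false
  NOT invitation letter provided: no → true
  criminal record: no → false
  biometrics captured: no → false
  return ticket booked: no → false
  passport validity remaining > 45 months: 31 > 45 is false
  demonstrated funds ≤ 175656 USD: 141342 ≤ 175656 is true
Combine:
[1.1] false OR false OR true = true
[1] NOT true = false
[2.2.1] true → false = false
[2.2] NOT false = true
[2] false OR true = true
[3.3] false OR true = true
[3] false AND false AND true = false
[root] false AND true AND false = false
Overall: false → refused

Refused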